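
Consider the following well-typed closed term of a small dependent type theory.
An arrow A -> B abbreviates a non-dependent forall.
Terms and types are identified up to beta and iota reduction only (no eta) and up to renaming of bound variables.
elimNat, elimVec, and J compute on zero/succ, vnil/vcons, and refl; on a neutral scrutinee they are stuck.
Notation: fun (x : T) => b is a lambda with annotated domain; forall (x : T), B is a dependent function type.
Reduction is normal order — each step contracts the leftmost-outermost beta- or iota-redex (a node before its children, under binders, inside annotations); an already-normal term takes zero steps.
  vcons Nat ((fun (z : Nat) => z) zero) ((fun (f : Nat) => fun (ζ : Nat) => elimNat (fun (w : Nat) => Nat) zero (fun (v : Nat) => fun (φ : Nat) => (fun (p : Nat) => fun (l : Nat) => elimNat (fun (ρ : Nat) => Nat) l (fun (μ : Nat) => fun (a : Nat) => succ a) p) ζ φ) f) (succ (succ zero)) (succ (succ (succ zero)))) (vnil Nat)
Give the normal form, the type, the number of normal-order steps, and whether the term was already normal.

resulting normal form:
  vcons Nat zero (succ (succ (succ (succ (succ (succ zero)))))) (vnil Nat)
inferred type:
  Vec Nat (succ zero)
normal-order step count: 34
started in normal form: no
first contracted redex: a beta-redex


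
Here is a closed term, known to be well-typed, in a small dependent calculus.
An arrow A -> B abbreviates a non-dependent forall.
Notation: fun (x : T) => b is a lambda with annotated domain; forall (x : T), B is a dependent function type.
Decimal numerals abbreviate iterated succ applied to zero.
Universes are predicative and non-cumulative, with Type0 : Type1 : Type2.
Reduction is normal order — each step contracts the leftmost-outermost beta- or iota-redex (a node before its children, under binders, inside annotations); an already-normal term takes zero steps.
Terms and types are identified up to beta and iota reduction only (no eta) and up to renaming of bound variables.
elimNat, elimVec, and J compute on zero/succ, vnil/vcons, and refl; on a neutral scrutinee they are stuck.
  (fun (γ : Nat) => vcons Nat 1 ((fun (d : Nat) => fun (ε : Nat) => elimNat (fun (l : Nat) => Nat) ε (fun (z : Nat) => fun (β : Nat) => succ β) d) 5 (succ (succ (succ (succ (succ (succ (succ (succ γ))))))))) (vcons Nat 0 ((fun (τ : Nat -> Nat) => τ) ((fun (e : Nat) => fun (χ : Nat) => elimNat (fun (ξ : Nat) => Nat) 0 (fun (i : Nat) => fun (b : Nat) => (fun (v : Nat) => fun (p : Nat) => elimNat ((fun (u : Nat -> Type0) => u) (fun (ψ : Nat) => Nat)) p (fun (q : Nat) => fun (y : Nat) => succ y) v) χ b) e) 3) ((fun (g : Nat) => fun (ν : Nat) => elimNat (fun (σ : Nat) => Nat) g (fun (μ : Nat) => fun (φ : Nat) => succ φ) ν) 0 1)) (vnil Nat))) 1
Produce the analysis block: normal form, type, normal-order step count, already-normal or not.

resulting normal form:
  vcons Nat 1 14 (vcons Nat 0 3 (vnil Nat))
inferred type:
  Vec Nat 2
steps to reach normal form (normal order): 71
term was already normal: no
first redex: a beta-redex


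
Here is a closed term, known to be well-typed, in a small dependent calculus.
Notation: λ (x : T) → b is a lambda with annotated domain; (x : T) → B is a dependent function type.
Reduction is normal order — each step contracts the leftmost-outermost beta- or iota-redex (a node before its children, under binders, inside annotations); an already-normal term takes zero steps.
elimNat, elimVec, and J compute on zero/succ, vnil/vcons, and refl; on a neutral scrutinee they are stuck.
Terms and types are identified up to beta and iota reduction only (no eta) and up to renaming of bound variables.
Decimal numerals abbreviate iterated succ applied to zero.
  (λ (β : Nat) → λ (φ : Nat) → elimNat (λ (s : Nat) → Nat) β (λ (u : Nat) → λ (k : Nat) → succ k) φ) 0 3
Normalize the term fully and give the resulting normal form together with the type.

resulting normal form:
  3
inferred type:
  Nat
observation: 12 normal-order steps normalize the term, beginning with a beta-redex.


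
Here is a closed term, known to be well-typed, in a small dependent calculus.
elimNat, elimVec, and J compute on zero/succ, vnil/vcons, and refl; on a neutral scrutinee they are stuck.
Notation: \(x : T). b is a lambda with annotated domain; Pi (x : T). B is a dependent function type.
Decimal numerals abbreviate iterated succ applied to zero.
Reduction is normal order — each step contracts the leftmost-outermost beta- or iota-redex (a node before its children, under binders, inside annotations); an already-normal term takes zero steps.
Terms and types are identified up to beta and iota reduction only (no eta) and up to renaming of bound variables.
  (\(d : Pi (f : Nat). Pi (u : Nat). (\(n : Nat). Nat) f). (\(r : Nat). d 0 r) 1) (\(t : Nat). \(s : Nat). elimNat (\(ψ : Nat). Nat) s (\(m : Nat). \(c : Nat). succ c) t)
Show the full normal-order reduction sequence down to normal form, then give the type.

normal-order reduction:
  (\(d : Pi (f : Nat). Pi (u : Nat). (\(n : Nat). Nat) f). (\(r : Nat). d 0 r) 1) (\(t : Nat). \(s : Nat). elimNat (\(ψ : Nat). Nat) s (\(m : Nat). \(c : Nat). succ c) t)
  ~> (\(d : Nat). (\(f : Nat). \(u : Nat). elimNat (\(n : Nat). Nat) u (\(r : Nat). \(t : Nat). succ t) f) 0 d) 1
  ~> (\(d : Nat). \(f : Nat). elimNat (\(u : Nat). Nat) f (\(n : Nat). \(r : Nat). succ r) d) 0 1
  ~> (\(d : Nat). elimNat (\(f : Nat). Nat) d (\(u : Nat). \(n : Nat). succ n) 0) 1
  ~> elimNat (\(d : Nat). Nat) 1 (\(f : Nat). \(u : Nat). succ u) 0
  ~> 1
type:
  Nat


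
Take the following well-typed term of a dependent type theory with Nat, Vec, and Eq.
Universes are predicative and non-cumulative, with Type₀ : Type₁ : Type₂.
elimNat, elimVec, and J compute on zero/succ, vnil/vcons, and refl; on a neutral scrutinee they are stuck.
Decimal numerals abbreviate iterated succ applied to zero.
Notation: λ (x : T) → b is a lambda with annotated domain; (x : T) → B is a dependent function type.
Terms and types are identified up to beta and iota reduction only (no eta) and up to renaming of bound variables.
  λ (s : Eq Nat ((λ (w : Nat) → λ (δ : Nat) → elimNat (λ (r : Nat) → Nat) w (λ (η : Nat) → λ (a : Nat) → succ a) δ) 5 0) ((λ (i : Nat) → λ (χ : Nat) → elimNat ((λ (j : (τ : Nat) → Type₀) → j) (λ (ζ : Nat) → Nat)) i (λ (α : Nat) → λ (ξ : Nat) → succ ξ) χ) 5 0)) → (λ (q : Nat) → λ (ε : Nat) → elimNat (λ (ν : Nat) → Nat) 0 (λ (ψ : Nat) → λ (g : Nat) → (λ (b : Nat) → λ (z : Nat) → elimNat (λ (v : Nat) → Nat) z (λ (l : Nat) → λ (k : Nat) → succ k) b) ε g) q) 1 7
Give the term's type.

type:
  (s : Eq Nat 5 5) → Nat


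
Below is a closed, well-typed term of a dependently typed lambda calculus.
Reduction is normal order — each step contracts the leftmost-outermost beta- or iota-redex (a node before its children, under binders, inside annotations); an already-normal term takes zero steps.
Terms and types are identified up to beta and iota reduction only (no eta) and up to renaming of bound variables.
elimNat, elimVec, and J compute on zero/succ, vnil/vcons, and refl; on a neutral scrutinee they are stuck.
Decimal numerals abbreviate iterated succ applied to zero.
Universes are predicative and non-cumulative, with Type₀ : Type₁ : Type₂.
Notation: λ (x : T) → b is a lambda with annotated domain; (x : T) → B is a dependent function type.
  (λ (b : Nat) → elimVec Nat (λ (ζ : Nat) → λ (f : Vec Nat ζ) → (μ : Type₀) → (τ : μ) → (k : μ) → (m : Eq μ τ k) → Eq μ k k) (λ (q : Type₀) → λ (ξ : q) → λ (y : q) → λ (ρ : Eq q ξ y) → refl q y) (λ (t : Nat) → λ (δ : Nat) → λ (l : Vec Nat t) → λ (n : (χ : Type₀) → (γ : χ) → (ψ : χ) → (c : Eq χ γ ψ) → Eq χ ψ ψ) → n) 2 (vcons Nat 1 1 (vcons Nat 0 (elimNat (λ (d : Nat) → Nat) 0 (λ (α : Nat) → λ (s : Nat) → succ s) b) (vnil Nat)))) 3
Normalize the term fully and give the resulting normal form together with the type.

reduced normal form:
  λ (b : Type₀) → λ (ζ : b) → λ (f : b) → λ (μ : Eq b ζ f) → refl b f
inferred type:
  (b : Type₀) → (ζ : b) → (f : b) → (μ : Eq b ζ f) → Eq b f f


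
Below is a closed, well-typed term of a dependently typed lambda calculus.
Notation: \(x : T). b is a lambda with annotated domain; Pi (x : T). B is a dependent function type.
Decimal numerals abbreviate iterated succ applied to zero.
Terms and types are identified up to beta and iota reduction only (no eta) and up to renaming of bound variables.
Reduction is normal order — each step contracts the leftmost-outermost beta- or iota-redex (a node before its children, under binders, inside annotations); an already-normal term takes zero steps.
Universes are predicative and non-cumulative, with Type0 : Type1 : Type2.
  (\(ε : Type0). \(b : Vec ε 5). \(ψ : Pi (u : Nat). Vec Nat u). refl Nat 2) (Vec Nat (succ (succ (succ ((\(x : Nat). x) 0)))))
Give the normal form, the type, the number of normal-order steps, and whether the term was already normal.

reduced normal form:
  \(ε : Vec (Vec Nat 3) 5). \(b : Pi (ψ : Nat). Vec Nat ψ). refl Nat 2
the term's type:
  Pi (ε : Vec (Vec Nat 3) 5). Pi (b : Pi (ψ : Nat). Vec Nat ψ). Eq Nat 2 2
reduction steps (normal order): 2
started in normal form: no
first contracted redex: a beta-redex


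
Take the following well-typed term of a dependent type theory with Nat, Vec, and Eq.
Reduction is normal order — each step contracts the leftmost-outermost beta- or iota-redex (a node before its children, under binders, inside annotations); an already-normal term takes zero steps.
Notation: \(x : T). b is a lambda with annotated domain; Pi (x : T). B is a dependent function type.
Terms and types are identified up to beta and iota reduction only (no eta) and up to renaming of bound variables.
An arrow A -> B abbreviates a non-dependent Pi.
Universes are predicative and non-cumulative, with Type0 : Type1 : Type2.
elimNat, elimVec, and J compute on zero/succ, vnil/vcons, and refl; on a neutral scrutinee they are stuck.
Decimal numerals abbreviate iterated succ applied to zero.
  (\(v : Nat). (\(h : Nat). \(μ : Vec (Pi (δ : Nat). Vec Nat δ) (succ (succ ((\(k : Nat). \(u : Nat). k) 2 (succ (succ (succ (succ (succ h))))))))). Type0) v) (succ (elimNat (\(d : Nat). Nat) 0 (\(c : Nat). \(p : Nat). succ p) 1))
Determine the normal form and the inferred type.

normal form:
  \(v : Vec (Pi (h : Nat). Vec Nat h) 4). Type0
the term's type:
  Vec (Pi (v : Nat). Vec Nat v) 4 -> Type1


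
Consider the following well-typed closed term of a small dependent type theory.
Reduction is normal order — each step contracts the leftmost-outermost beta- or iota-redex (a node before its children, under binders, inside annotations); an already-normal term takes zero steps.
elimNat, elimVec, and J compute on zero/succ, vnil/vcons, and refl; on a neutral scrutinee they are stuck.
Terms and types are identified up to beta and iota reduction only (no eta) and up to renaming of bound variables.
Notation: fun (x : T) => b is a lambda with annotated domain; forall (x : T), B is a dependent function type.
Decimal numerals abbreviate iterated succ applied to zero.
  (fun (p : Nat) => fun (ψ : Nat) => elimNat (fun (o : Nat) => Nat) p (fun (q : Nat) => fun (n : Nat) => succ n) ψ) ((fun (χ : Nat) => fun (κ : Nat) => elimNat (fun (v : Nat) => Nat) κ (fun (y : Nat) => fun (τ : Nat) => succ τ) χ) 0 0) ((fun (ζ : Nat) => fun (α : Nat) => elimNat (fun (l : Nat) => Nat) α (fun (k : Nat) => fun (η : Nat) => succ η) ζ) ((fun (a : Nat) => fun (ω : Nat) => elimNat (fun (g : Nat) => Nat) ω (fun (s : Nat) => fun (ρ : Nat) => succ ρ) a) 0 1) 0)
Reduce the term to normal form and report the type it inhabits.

reduced normal form:
  1
the term's type:
  Nat
observation: contracting a beta-redex first, the term normalizes in 18 steps.


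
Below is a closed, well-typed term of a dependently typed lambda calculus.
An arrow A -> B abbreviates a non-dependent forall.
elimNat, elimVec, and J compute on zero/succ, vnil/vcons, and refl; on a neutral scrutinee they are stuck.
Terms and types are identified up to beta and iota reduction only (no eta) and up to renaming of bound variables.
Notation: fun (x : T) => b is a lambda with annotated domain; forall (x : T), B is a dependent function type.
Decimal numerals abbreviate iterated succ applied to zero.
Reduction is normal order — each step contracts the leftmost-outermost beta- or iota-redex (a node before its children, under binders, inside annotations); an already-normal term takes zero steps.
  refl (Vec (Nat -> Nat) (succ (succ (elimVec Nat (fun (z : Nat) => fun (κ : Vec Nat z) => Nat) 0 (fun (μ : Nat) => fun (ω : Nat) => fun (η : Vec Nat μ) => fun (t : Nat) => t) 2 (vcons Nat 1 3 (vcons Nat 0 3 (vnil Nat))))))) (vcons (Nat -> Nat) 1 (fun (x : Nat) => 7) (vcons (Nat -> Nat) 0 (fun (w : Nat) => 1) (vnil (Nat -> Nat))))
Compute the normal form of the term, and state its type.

reduced normal form:
  refl (Vec (Nat -> Nat) 2) (vcons (Nat -> Nat) 1 (fun (z : Nat) => 7) (vcons (Nat -> Nat) 0 (fun (κ : Nat) => 1) (vnil (Nat -> Nat))))
type:
  Eq (Vec (Nat -> Nat) 2) (vcons (Nat -> Nat) 1 (fun (z : Nat) => 7) (vcons (Nat -> Nat) 0 (fun (κ : Nat) => 1) (vnil (Nat -> Nat)))) (vcons (Nat -> Nat) 1 (fun (μ : Nat) => 7) (vcons (Nat -> Nat) 0 (fun (ω : Nat) => 1) (vnil (Nat -> Nat))))


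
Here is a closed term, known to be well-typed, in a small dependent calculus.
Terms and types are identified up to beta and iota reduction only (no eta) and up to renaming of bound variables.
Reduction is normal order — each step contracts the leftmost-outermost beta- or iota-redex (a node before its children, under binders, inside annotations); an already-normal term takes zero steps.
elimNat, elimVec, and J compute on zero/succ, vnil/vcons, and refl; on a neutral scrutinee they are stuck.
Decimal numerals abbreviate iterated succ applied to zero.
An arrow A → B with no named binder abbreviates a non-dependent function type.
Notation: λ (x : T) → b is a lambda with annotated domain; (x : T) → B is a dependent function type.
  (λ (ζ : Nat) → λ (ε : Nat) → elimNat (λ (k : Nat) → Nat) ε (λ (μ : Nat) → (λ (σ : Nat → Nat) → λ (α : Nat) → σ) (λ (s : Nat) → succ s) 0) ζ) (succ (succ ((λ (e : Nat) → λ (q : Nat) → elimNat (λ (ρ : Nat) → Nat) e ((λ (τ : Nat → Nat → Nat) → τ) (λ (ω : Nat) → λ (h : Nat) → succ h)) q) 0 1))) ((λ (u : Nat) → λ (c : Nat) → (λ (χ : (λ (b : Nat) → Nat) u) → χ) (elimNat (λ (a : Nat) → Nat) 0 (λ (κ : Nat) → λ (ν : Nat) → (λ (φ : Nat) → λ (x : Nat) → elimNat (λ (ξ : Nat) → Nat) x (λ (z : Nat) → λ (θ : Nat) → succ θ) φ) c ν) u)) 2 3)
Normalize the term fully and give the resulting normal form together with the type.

resulting normal form:
  9
inferred type:
  Nat
observation: contracting a beta-redex first, the term normalizes in 59 steps.


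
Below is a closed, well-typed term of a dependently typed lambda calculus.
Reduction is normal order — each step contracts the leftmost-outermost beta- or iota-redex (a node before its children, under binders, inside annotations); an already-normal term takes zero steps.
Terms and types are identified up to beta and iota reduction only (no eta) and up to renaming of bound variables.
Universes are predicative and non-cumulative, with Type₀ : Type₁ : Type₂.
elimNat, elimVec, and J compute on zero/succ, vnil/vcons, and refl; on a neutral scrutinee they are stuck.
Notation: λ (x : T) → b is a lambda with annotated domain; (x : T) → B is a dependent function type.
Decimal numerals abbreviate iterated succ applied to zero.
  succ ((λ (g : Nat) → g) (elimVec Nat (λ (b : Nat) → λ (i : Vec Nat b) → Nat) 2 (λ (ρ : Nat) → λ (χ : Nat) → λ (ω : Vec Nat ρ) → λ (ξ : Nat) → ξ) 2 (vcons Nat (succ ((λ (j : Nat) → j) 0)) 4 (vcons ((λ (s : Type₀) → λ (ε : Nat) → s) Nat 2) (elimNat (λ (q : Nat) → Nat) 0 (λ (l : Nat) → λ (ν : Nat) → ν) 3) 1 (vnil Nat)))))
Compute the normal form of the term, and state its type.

resulting normal form:
  3
type:
  Nat


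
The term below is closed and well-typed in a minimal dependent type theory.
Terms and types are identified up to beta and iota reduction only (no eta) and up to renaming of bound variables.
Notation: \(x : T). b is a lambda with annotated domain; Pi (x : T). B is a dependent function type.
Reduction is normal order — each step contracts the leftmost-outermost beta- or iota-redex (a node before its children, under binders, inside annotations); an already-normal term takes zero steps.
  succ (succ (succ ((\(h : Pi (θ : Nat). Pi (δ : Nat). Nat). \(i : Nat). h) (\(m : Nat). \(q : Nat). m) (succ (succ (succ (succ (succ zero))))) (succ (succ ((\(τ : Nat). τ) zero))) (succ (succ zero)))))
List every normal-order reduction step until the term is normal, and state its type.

normal-order reduction sequence:
  succ (succ (succ ((\(h : Pi (θ : Nat). Pi (δ : Nat). Nat). \(i : Nat). h) (\(m : Nat). \(q : Nat). m) (succ (succ (succ (succ (succ zero))))) (succ (succ ((\(τ : Nat). τ) zero))) (succ (succ zero)))))
  ~> succ (succ (succ ((\(h : Nat). \(θ : Nat). \(δ : Nat). θ) (succ (succ (succ (succ (succ zero))))) (succ (succ ((\(i : Nat). i) zero))) (succ (succ zero)))))
  ~> succ (succ (succ ((\(h : Nat). \(θ : Nat). h) (succ (succ ((\(δ : Nat). δ) zero))) (succ (succ zero)))))
  ~> succ (succ (succ ((\(h : Nat). succ (succ ((\(θ : Nat). θ) zero))) (succ (succ zero)))))
  ~> succ (succ (succ (succ (succ ((\(h : Nat). h) zero)))))
  ~> succ (succ (succ (succ (succ zero))))
type:
  Nat


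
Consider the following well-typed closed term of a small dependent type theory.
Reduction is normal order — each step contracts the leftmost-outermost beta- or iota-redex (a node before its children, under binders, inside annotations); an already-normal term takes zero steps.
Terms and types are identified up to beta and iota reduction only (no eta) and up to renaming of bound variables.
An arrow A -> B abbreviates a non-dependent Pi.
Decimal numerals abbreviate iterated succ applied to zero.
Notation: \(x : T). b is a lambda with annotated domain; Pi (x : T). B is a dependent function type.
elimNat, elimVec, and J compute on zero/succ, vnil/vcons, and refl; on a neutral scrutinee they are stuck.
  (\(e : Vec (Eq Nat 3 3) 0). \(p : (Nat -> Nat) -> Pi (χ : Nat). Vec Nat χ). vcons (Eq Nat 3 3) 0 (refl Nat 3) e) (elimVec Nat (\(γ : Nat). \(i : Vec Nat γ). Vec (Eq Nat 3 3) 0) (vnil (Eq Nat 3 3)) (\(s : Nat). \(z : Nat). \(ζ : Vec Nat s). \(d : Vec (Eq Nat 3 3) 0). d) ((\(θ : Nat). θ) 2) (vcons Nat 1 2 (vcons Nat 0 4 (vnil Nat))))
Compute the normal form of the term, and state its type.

normal form:
  \(e : (Nat -> Nat) -> Pi (p : Nat). Vec Nat p). vcons (Eq Nat 3 3) 0 (refl Nat 3) (vnil (Eq Nat 3 3))
type:
  ((Nat -> Nat) -> Pi (e : Nat). Vec Nat e) -> Vec (Eq Nat 3 3) 1


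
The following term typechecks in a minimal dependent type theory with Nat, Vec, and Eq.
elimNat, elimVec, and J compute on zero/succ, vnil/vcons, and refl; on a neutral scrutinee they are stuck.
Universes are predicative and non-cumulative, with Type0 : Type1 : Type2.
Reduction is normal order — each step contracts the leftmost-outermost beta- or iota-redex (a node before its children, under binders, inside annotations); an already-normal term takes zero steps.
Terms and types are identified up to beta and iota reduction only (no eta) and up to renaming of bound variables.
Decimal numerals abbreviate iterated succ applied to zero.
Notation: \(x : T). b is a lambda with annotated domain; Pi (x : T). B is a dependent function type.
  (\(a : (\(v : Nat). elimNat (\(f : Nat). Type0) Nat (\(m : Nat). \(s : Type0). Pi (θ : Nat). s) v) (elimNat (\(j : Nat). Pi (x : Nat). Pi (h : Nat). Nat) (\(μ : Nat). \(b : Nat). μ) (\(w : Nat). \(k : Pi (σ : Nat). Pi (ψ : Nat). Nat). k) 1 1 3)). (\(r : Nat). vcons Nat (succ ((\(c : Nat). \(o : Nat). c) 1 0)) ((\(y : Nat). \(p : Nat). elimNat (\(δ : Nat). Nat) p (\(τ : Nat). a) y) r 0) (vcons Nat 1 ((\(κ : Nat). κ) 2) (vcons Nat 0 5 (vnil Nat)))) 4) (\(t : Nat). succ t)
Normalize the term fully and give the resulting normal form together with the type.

normal form:
  vcons Nat 2 4 (vcons Nat 1 2 (vcons Nat 0 5 (vnil Nat)))
the term's type:
  Vec Nat 3
observation: reduction starts at a beta-redex, and 20 normal-order steps reach the normal form.


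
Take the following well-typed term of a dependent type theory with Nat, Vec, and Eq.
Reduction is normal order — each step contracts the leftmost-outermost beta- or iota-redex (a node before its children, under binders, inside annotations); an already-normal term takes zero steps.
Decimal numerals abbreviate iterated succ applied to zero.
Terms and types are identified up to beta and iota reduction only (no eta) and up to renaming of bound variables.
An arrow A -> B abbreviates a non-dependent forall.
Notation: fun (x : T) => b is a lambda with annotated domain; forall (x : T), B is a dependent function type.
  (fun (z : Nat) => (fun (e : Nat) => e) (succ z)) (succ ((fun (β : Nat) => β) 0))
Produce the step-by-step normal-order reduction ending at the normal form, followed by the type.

reduction (normal order):
  (fun (z : Nat) => (fun (e : Nat) => e) (succ z)) (succ ((fun (β : Nat) => β) 0))
  ~> (fun (z : Nat) => z) (succ (succ ((fun (e : Nat) => e) 0)))
  ~> succ (succ ((fun (z : Nat) => z) 0))
  ~> 2
inferred type:
  Nat


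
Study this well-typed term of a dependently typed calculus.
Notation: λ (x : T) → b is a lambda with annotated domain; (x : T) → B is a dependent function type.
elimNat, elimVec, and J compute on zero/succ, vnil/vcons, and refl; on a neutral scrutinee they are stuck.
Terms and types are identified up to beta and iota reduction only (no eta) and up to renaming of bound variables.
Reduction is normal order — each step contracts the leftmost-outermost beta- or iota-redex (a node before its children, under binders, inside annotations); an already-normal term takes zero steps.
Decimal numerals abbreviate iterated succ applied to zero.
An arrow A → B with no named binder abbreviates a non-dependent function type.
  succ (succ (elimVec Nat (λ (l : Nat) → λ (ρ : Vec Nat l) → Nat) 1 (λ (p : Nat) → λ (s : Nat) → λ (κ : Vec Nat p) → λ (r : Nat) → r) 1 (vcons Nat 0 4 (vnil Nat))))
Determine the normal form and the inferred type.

resulting normal form:
  3
the term's type:
  Nat
observation: the first redex contracted is an elimVec iota-redex; the normal form is reached in 6 normal-order steps.


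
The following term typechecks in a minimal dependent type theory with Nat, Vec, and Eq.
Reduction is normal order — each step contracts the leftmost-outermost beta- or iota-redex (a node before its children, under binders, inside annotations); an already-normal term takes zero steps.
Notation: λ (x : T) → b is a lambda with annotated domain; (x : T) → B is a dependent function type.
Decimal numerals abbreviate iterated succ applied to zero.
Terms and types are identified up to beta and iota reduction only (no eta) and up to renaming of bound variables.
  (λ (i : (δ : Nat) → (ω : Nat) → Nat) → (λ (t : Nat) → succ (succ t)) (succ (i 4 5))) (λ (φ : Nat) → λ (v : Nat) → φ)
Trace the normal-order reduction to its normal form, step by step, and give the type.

normal-order reduction sequence:
  (λ (i : (δ : Nat) → (ω : Nat) → Nat) → (λ (t : Nat) → succ (succ t)) (succ (i 4 5))) (λ (φ : Nat) → λ (v : Nat) → φ)
  ~> (λ (i : Nat) → succ (succ i)) (succ ((λ (δ : Nat) → λ (ω : Nat) → δ) 4 5))
  ~> succ (succ (succ ((λ (i : Nat) → λ (δ : Nat) → i) 4 5)))
  ~> succ (succ (succ ((λ (i : Nat) → 4) 5)))
  ~> 7
type:
  Nat


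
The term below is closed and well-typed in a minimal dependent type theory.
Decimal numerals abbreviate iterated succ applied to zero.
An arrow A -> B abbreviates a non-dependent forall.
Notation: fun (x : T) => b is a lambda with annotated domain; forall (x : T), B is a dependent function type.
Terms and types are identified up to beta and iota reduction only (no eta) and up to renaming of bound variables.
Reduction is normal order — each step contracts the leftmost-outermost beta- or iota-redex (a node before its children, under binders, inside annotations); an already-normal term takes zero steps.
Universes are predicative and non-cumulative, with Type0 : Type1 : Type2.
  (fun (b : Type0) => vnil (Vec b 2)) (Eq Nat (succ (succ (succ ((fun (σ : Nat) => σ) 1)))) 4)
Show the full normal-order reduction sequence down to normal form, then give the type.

normal-order reduction sequence:
  (fun (b : Type0) => vnil (Vec b 2)) (Eq Nat (succ (succ (succ ((fun (σ : Nat) => σ) 1)))) 4)
  ~> vnil (Vec (Eq Nat (succ (succ (succ ((fun (b : Nat) => b) 1)))) 4) 2)
  ~> vnil (Vec (Eq Nat 4 4) 2)
inferred type:
  Vec (Vec (Eq Nat 4 4) 2) 0


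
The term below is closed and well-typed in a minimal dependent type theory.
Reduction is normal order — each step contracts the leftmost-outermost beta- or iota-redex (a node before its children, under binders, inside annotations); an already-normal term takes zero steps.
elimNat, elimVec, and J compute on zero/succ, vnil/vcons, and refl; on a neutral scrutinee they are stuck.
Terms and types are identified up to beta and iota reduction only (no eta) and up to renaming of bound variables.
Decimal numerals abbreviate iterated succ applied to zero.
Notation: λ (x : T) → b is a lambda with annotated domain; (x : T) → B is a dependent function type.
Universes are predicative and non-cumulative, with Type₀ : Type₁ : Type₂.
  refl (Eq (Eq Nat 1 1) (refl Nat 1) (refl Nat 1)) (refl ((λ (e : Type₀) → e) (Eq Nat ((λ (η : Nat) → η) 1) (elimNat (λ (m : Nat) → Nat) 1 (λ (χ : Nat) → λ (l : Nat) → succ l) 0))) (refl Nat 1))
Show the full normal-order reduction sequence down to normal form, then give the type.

reduction (normal order):
  refl (Eq (Eq Nat 1 1) (refl Nat 1) (refl Nat 1)) (refl ((λ (e : Type₀) → e) (Eq Nat ((λ (η : Nat) → η) 1) (elimNat (λ (m : Nat) → Nat) 1 (λ (χ : Nat) → λ (l : Nat) → succ l) 0))) (refl Nat 1))
  ~> refl (Eq (Eq Nat 1 1) (refl Nat 1) (refl Nat 1)) (refl (Eq Nat ((λ (e : Nat) → e) 1) (elimNat (λ (η : Nat) → Nat) 1 (λ (m : Nat) → λ (χ : Nat) → succ χ) 0)) (refl Nat 1))
  ~> refl (Eq (Eq Nat 1 1) (refl Nat 1) (refl Nat 1)) (refl (Eq Nat 1 (elimNat (λ (e : Nat) → Nat) 1 (λ (η : Nat) → λ (m : Nat) → succ m) 0)) (refl Nat 1))
  ~> refl (Eq (Eq Nat 1 1) (refl Nat 1) (refl Nat 1)) (refl (Eq Nat 1 1) (refl Nat 1))
the term's type:
  Eq (Eq (Eq Nat 1 1) (refl Nat 1) (refl Nat 1)) (refl (Eq Nat 1 1) (refl Nat 1)) (refl (Eq Nat 1 1) (refl Nat 1))


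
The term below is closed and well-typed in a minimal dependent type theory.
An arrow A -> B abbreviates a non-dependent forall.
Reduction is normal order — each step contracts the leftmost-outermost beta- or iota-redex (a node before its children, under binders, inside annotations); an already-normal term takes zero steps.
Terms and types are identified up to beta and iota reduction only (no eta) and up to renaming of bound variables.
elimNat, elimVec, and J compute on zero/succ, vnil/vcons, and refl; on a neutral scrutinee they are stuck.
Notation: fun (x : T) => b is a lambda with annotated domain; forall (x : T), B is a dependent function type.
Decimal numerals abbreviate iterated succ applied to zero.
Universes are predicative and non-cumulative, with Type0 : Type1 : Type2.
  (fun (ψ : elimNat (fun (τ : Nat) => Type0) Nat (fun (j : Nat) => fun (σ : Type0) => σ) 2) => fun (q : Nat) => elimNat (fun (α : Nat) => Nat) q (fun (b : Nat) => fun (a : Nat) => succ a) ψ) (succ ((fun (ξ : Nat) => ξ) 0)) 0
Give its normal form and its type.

normal form:
  1
inferred type:
  Nat
observation: reduction starts at a beta-redex, and 7 normal-order steps reach the normal form.


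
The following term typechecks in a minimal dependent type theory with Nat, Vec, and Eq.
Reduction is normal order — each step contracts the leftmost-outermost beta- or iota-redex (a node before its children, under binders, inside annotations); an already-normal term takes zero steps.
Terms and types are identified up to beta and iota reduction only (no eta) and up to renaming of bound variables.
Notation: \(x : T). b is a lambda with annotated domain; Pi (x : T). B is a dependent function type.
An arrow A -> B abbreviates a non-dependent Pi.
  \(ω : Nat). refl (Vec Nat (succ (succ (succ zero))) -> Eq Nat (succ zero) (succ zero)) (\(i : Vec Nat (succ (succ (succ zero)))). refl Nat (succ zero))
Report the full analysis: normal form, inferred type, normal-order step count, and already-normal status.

normal form:
  \(ω : Nat). refl (Vec Nat (succ (succ (succ zero))) -> Eq Nat (succ zero) (succ zero)) (\(i : Vec Nat (succ (succ (succ zero)))). refl Nat (succ zero))
type:
  Nat -> Eq (Vec Nat (succ (succ (succ zero))) -> Eq Nat (succ zero) (succ zero)) (\(ω : Vec Nat (succ (succ (succ zero)))). refl Nat (succ zero)) (\(i : Vec Nat (succ (succ (succ zero)))). refl Nat (succ zero))
steps to reach normal form (normal order): 0
already normal: yes


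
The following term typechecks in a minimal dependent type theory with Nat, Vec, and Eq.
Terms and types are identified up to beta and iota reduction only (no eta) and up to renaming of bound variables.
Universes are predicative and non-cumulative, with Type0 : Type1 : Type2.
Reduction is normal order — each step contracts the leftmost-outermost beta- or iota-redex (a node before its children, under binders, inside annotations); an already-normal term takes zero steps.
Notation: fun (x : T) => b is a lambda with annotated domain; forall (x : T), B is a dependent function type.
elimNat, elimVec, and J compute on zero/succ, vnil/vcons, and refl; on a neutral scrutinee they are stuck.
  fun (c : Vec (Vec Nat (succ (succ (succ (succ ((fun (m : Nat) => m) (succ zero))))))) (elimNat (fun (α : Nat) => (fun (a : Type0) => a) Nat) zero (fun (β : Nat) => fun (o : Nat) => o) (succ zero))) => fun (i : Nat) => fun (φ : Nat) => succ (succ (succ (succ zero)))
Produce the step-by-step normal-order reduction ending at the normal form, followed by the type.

normal-order reduction:
  fun (c : Vec (Vec Nat (succ (succ (succ (succ ((fun (m : Nat) => m) (succ zero))))))) (elimNat (fun (α : Nat) => (fun (a : Type0) => a) Nat) zero (fun (β : Nat) => fun (o : Nat) => o) (succ zero))) => fun (i : Nat) => fun (φ : Nat) => succ (succ (succ (succ zero)))
  ~> fun (c : Vec (Vec Nat (succ (succ (succ (succ (succ zero)))))) (elimNat (fun (m : Nat) => (fun (α : Type0) => α) Nat) zero (fun (a : Nat) => fun (β : Nat) => β) (succ zero))) => fun (o : Nat) => fun (i : Nat) => succ (succ (succ (succ zero)))
  ~> fun (c : Vec (Vec Nat (succ (succ (succ (succ (succ zero)))))) ((fun (m : Nat) => fun (α : Nat) => α) zero (elimNat (fun (a : Nat) => (fun (β : Type0) => β) Nat) zero (fun (o : Nat) => fun (i : Nat) => i) zero))) => fun (φ : Nat) => fun (w : Nat) => succ (succ (succ (succ zero)))
  ~> fun (c : Vec (Vec Nat (succ (succ (succ (succ (succ zero)))))) ((fun (m : Nat) => m) (elimNat (fun (α : Nat) => (fun (a : Type0) => a) Nat) zero (fun (β : Nat) => fun (o : Nat) => o) zero))) => fun (i : Nat) => fun (φ : Nat) => succ (succ (succ (succ zero)))
  ~> fun (c : Vec (Vec Nat (succ (succ (succ (succ (succ zero)))))) (elimNat (fun (m : Nat) => (fun (α : Type0) => α) Nat) zero (fun (a : Nat) => fun (β : Nat) => β) zero)) => fun (o : Nat) => fun (i : Nat) => succ (succ (succ (succ zero)))
  ~> fun (c : Vec (Vec Nat (succ (succ (succ (succ (succ zero)))))) zero) => fun (m : Nat) => fun (α : Nat) => succ (succ (succ (succ zero)))
type:
  forall (c : Vec (Vec Nat (succ (succ (succ (succ (succ zero)))))) zero), forall (m : Nat), forall (α : Nat), Nat


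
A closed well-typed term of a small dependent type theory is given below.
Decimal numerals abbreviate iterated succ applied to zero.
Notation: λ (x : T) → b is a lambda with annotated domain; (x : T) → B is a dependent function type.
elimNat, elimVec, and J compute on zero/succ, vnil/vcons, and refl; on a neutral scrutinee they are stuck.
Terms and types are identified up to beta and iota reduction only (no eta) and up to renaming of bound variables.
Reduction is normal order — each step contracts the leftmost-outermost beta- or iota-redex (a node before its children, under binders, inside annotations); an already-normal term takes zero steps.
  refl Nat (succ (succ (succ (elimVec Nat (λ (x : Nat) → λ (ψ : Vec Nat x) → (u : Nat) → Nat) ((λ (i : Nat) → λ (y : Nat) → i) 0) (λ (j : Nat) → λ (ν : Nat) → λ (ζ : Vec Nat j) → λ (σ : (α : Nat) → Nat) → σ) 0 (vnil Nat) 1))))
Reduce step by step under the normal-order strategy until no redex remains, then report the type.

normal-order reduction:
  refl Nat (succ (succ (succ (elimVec Nat (λ (x : Nat) → λ (ψ : Vec Nat x) → (u : Nat) → Nat) ((λ (i : Nat) → λ (y : Nat) → i) 0) (λ (j : Nat) → λ (ν : Nat) → λ (ζ : Vec Nat j) → λ (σ : (α : Nat) → Nat) → σ) 0 (vnil Nat) 1))))
  ~> refl Nat (succ (succ (succ ((λ (x : Nat) → λ (ψ : Nat) → x) 0 1))))
  ~> refl Nat (succ (succ (succ ((λ (x : Nat) → 0) 1))))
  ~> refl Nat 3
the term's type:
  Eq Nat 3 3


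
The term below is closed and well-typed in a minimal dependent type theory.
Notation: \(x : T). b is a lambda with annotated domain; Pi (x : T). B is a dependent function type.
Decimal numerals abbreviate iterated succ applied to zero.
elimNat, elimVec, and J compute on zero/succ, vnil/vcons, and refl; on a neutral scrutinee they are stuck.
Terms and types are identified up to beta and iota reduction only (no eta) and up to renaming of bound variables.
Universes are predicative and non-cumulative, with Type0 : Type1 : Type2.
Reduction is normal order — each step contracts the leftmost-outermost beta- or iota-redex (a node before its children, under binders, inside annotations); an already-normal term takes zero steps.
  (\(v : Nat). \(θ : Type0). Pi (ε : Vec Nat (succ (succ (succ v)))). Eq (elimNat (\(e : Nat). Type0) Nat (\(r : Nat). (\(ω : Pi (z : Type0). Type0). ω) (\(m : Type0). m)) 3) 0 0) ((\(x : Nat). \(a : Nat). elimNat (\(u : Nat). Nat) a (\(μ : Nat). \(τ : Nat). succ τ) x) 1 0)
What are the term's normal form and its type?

reduced normal form:
  \(v : Type0). Pi (θ : Vec Nat 4). Eq Nat 0 0
the term's type:
  Pi (v : Type0). Type0
observation: the first redex contracted is a beta-redex; the normal form is reached in 20 normal-order steps.


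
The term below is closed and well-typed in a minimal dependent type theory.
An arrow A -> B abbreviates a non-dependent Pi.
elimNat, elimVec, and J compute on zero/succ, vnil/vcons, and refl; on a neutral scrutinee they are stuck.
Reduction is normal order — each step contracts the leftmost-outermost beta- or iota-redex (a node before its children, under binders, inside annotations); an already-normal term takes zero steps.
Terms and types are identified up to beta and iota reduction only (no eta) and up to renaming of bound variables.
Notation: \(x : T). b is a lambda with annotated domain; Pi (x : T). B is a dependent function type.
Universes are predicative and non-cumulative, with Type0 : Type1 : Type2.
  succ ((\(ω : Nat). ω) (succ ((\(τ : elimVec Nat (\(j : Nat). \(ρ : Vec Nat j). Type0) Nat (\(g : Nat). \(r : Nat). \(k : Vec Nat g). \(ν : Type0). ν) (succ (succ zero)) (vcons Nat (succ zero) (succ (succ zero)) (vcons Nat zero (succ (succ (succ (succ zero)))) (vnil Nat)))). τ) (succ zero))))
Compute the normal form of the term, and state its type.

resulting normal form:
  succ (succ (succ zero))
the term's type:
  Nat


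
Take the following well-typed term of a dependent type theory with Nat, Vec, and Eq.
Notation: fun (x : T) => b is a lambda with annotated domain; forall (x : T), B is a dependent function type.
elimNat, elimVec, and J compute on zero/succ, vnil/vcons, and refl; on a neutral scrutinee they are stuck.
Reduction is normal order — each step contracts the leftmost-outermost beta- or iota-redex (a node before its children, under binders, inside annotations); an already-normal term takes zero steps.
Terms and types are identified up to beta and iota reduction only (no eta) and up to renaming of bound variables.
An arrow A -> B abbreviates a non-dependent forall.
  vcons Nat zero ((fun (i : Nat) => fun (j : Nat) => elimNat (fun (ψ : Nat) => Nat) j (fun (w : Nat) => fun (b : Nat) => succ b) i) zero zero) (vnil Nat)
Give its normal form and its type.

resulting normal form:
  vcons Nat zero zero (vnil Nat)
inferred type:
  Vec Nat (succ zero)
observation: 3 normal-order steps separate the term from its normal form.


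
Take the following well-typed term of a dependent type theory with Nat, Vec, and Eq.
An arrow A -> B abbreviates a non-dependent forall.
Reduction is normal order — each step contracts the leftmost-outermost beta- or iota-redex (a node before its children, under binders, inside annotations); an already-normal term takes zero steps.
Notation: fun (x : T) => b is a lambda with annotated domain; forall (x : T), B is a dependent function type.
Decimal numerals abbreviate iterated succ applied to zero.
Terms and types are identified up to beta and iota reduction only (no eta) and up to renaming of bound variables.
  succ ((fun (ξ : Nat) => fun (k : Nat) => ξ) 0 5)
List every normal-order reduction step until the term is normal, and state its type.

reduction (normal order):
  succ ((fun (ξ : Nat) => fun (k : Nat) => ξ) 0 5)
  ~> succ ((fun (ξ : Nat) => 0) 5)
  ~> 1
type:
  Nat


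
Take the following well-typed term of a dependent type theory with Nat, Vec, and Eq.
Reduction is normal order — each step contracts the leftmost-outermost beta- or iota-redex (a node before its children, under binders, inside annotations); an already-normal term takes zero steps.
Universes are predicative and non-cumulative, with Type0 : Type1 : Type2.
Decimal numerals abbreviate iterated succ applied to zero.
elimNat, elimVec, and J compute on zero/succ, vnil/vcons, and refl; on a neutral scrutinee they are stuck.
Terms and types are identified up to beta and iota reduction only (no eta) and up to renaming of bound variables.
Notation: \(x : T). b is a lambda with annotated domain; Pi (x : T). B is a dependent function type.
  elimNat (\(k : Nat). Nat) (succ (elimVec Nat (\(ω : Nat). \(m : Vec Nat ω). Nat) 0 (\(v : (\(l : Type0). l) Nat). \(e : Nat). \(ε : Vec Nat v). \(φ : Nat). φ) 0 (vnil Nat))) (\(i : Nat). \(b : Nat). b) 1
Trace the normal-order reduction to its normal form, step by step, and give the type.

normal-order reduction sequence:
  elimNat (\(k : Nat). Nat) (succ (elimVec Nat (\(ω : Nat). \(m : Vec Nat ω). Nat) 0 (\(v : (\(l : Type0). l) Nat). \(e : Nat). \(ε : Vec Nat v). \(φ : Nat). φ) 0 (vnil Nat))) (\(i : Nat). \(b : Nat). b) 1
  ~> (\(k : Nat). \(ω : Nat). ω) 0 (elimNat (\(m : Nat). Nat) (succ (elimVec Nat (\(v : Nat). \(l : Vec Nat v). Nat) 0 (\(e : (\(ε : Type0). ε) Nat). \(φ : Nat). \(i : Vec Nat e). \(b : Nat). b) 0 (vnil Nat))) (\(ξ : Nat). \(α : Nat). α) 0)
  ~> (\(k : Nat). k) (elimNat (\(ω : Nat). Nat) (succ (elimVec Nat (\(m : Nat). \(v : Vec Nat m). Nat) 0 (\(l : (\(e : Type0). e) Nat). \(ε : Nat). \(φ : Vec Nat l). \(i : Nat). i) 0 (vnil Nat))) (\(b : Nat). \(ξ : Nat). ξ) 0)
  ~> elimNat (\(k : Nat). Nat) (succ (elimVec Nat (\(ω : Nat). \(m : Vec Nat ω). Nat) 0 (\(v : (\(l : Type0). l) Nat). \(e : Nat). \(ε : Vec Nat v). \(φ : Nat). φ) 0 (vnil Nat))) (\(i : Nat). \(b : Nat). b) 0
  ~> succ (elimVec Nat (\(k : Nat). \(ω : Vec Nat k). Nat) 0 (\(m : (\(v : Type0). v) Nat). \(l : Nat). \(e : Vec Nat m). \(ε : Nat). ε) 0 (vnil Nat))
  ~> 1
inferred type:
  Nat


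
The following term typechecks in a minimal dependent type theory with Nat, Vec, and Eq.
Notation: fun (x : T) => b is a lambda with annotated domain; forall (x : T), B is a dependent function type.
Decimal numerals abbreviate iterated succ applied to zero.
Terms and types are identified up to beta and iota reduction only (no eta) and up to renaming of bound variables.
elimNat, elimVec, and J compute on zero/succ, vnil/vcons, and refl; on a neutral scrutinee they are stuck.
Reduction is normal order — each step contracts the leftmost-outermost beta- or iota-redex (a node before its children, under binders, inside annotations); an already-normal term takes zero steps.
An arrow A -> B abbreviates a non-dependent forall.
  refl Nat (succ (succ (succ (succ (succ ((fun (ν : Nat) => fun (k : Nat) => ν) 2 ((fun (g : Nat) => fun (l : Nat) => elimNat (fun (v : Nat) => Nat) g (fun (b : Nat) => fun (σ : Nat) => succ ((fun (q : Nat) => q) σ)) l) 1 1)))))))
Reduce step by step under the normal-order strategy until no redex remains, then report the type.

normal-order reduction sequence:
  refl Nat (succ (succ (succ (succ (succ ((fun (ν : Nat) => fun (k : Nat) => ν) 2 ((fun (g : Nat) => fun (l : Nat) => elimNat (fun (v : Nat) => Nat) g (fun (b : Nat) => fun (σ : Nat) => succ ((fun (q : Nat) => q) σ)) l) 1 1)))))))
  ~> refl Nat (succ (succ (succ (succ (succ ((fun (ν : Nat) => 2) ((fun (k : Nat) => fun (g : Nat) => elimNat (fun (l : Nat) => Nat) k (fun (v : Nat) => fun (b : Nat) => succ ((fun (σ : Nat) => σ) b)) g) 1 1)))))))
  ~> refl Nat 7
type:
  Eq Nat 7 7
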